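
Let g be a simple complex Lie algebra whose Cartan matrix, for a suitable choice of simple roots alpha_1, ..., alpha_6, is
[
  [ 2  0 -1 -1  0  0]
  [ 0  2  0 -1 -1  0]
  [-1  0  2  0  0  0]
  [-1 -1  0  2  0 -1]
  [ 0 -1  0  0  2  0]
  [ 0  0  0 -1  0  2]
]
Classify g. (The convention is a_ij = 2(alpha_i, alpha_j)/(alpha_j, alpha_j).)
The matrix has rank 6 with 2's on the diagonal. Reading the off-diagonal entries as Dynkin edges (a single edge where a_ij = a_ji = -1; a double or triple edge where a_ij * a_ji = 2 or 3), the diagram is a chain of 5 nodes with one extra node attached to the third node from one end (E_6). One simple-root ordering that puts it in standard form is (alpha_3, alpha_6, alpha_1, alpha_4, alpha_2, alpha_5). So the algebra is type E_6.

type E_6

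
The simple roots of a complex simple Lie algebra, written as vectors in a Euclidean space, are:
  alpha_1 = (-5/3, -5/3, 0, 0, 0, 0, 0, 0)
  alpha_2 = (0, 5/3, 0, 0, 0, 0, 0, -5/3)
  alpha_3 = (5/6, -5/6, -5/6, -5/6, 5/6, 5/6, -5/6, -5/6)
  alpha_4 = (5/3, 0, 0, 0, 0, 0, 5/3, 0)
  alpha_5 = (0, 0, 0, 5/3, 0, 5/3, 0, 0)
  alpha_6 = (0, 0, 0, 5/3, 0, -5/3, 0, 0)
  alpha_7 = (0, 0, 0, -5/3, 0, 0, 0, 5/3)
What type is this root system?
E_7

Compute the Cartan integers a_ij = 2(alpha_i, alpha_j)/(alpha_j, alpha_j); the resulting 7x7 Cartan matrix is
[[2, -1, 0, -1, 0, 0, 0], [-1, 2, 0, 0, 0, 0, -1], [0, 0, 2, 0, 0, -1, 0], [-1, 0, 0, 2, 0, 0, 0], [0, 0, 0, 0, 2, 0, -1], [0, 0, -1, 0, 0, 2, -1], [0, -1, 0, 0, -1, -1, 2]].
All simple roots have the same length, so the diagram is simply laced. The associated Dynkin diagram is a chain of 6 nodes with one extra node attached to the third node from one end (E_7), so the type is E_7.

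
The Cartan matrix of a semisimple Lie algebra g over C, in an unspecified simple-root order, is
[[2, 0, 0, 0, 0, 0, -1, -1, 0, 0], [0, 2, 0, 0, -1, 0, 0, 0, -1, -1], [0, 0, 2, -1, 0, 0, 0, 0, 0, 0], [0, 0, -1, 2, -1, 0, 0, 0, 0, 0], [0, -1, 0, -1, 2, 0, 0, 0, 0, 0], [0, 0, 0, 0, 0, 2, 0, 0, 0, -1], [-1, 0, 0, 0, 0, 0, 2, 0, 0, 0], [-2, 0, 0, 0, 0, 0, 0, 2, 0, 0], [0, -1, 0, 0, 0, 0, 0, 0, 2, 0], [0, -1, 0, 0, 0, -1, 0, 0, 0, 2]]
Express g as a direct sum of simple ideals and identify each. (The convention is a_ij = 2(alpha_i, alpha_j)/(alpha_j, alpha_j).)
C_3 ⊕ E_7

The diagram associated to this matrix has two connected components: the simple roots {alpha_1, alpha_7, alpha_8} form a chain of 3 nodes with a double edge at one end; the terminal node there is the unique long simple root (C_3), and {alpha_2, alpha_3, alpha_4, alpha_5, alpha_6, alpha_9, alpha_10} form a chain of 6 nodes with one extra node attached to the third node from one end (E_7). A semisimple Lie algebra decomposes uniquely as the direct sum of simple ideals, one per connected component of its Dynkin diagram, so g ≅ C_3 ⊕ E_7 (dimension 21 + 133 = 154).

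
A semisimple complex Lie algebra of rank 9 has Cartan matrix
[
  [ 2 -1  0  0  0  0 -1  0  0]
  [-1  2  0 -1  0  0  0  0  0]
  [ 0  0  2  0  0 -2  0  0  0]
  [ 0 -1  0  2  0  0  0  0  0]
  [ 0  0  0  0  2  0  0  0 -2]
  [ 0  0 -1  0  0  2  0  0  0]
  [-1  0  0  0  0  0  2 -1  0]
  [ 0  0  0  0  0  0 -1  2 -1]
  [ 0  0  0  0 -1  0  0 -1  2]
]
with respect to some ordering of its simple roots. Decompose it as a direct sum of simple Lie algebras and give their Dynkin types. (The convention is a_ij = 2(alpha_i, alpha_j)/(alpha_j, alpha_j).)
B_2 + C_7

The diagram associated to this matrix has two connected components: the simple roots {alpha_3, alpha_6} form a chain of 2 nodes with a double edge at one end; the terminal node there is the unique short simple root (B_2), and {alpha_1, alpha_2, alpha_4, alpha_5, alpha_7, alpha_8, alpha_9} form a chain of 7 nodes with a double edge at one end; the terminal node there is the unique long simple root (C_7). A semisimple Lie algebra decomposes uniquely as the direct sum of simple ideals, one per connected component of its Dynkin diagram, so g ≅ B_2 ⊕ C_7 (dimension 10 + 105 = 115).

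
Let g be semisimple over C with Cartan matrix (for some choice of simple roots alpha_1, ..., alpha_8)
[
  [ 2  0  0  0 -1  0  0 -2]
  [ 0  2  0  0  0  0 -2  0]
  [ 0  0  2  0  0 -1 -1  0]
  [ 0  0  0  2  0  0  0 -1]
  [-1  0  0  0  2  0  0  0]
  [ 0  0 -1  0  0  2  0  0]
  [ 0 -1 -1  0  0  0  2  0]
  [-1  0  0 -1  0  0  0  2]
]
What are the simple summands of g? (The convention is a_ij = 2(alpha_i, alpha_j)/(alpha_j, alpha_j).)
The diagram associated to this matrix has two connected components: the simple roots {alpha_2, alpha_3, alpha_6, alpha_7} form a chain of 4 nodes with a double edge at one end; the terminal node there is the unique long simple root (C_4), and {alpha_1, alpha_4, alpha_5, alpha_8} form a chain of 4 nodes with a double edge between the middle two (F_4). A semisimple Lie algebra decomposes uniquely as the direct sum of simple ideals, one per connected component of its Dynkin diagram, so g ≅ C_4 ⊕ F_4 (dimension 36 + 52 = 88).

C_4 ⊕ F_4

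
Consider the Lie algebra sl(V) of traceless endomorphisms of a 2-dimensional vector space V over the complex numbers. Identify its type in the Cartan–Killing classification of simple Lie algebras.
This is sl(2), which has dimension 2^2 - 1 = 3 and rank 2 - 1 = 1 (a Cartan subalgebra is the diagonal traceless matrices). In the classification of classical Lie algebras, the special linear algebra sl(n+1) has type A_n; here n = 1, so the Dynkin diagram is a chain of 1 nodes with single edges (A_1). Hence the type is A_1.

A_1 (sl(2))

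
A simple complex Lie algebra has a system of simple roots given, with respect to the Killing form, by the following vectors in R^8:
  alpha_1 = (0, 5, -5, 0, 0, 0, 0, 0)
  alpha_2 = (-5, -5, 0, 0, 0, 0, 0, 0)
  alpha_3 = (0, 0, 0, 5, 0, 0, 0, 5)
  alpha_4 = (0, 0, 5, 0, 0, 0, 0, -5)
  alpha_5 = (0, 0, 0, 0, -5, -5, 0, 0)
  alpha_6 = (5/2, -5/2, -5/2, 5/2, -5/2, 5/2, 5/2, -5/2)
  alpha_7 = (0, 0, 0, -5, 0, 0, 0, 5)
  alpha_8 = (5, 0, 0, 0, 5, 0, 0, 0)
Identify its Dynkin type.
Compute the Cartan integers a_ij = 2(alpha_i, alpha_j)/(alpha_j, alpha_j); the resulting 8x8 Cartan matrix is
[[2, -1, 0, -1, 0, 0, 0, 0], [-1, 2, 0, 0, 0, 0, 0, -1], [0, 0, 2, -1, 0, 0, 0, 0], [-1, 0, -1, 2, 0, 0, -1, 0], [0, 0, 0, 0, 2, 0, 0, -1], [0, 0, 0, 0, 0, 2, -1, 0], [0, 0, 0, -1, 0, -1, 2, 0], [0, -1, 0, 0, -1, 0, 0, 2]].
All simple roots have the same length, so the diagram is simply laced. The associated Dynkin diagram is a chain of 7 nodes with one extra node attached to the third node from one end (E_8), so the type is E_8.

type E_8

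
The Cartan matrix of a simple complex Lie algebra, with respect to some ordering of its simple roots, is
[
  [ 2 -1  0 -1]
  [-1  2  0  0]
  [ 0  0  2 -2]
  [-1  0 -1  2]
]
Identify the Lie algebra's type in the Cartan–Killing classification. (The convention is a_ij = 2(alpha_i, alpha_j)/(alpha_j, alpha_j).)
The matrix has rank 4 with 2's on the diagonal. Reading the off-diagonal entries as Dynkin edges (a single edge where a_ij = a_ji = -1; a double or triple edge where a_ij * a_ji = 2 or 3), the diagram is a chain of 4 nodes with a double edge at one end; the terminal node there is the unique long simple root (C_4). One simple-root ordering that puts it in standard form is (alpha_2, alpha_1, alpha_4, alpha_3). So the algebra is type C_4, i.e. sp(8).

C_4 (sp(8))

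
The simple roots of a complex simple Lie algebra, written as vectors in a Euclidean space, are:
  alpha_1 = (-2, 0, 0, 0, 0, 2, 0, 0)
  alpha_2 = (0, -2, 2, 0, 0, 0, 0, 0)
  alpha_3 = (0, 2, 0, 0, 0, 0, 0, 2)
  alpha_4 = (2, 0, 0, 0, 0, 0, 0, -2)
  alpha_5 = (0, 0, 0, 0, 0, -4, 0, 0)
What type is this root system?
C5

Compute the Cartan integers a_ij = 2(alpha_i, alpha_j)/(alpha_j, alpha_j); the resulting 5x5 Cartan matrix is
[[2, 0, 0, -1, -1], [0, 2, -1, 0, 0], [0, -1, 2, -1, 0], [-1, 0, -1, 2, 0], [-2, 0, 0, 0, 2]].
The roots have two lengths (squared-length ratio 2:1); the short ones are alpha_{1,2,3,4}. The associated Dynkin diagram is a chain of 5 nodes with a double edge at one end; the terminal node there is the unique long simple root (C_5), so the type is C_5 (the algebra sp(10)).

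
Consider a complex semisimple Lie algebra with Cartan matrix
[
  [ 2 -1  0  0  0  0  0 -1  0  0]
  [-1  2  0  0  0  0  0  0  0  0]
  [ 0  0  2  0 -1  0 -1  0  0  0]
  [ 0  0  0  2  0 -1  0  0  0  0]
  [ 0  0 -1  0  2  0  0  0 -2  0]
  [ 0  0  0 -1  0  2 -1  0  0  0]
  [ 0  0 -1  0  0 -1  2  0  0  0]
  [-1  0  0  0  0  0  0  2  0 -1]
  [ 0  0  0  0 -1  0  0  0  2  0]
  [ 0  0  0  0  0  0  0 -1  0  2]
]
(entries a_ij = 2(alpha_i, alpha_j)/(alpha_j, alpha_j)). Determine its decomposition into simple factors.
A_4 (sl(5)) ⊕ B_6 (so(13))

The diagram associated to this matrix has two connected components: the simple roots {alpha_1, alpha_2, alpha_8, alpha_10} form a chain of 4 nodes with single edges (A_4), and {alpha_3, alpha_4, alpha_5, alpha_6, alpha_7, alpha_9} form a chain of 6 nodes with a double edge at one end; the terminal node there is the unique short simple root (B_6). A semisimple Lie algebra decomposes uniquely as the direct sum of simple ideals, one per connected component of its Dynkin diagram, so g ≅ A_4 ⊕ B_6 (dimension 24 + 78 = 102).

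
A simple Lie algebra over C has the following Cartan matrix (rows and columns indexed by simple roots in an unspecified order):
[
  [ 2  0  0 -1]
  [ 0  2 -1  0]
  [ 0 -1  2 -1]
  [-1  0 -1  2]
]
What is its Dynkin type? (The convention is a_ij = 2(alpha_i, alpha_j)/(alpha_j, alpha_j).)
The matrix has rank 4 with 2's on the diagonal. Reading the off-diagonal entries as Dynkin edges (a single edge where a_ij = a_ji = -1; a double or triple edge where a_ij * a_ji = 2 or 3), the diagram is a chain of 4 nodes with single edges (A_4). One simple-root ordering that puts it in standard form is (alpha_2, alpha_3, alpha_4, alpha_1). So the algebra is type A_4, i.e. sl(5).

A_4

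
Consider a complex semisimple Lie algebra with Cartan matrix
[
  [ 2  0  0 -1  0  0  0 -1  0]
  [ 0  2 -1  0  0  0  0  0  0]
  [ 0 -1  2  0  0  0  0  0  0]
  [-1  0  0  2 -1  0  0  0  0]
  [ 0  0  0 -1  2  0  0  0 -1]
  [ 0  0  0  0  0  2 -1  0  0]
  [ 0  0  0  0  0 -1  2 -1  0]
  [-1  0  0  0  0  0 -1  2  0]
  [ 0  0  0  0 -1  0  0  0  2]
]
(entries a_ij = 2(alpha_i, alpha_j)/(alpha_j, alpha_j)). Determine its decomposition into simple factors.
type A_2 + type A_7

The diagram associated to this matrix has two connected components: the simple roots {alpha_2, alpha_3} form a chain of 2 nodes with single edges (A_2), and {alpha_1, alpha_4, alpha_5, alpha_6, alpha_7, alpha_8, alpha_9} form a chain of 7 nodes with single edges (A_7). A semisimple Lie algebra decomposes uniquely as the direct sum of simple ideals, one per connected component of its Dynkin diagram, so g ≅ A_2 ⊕ A_7 (dimension 8 + 63 = 71).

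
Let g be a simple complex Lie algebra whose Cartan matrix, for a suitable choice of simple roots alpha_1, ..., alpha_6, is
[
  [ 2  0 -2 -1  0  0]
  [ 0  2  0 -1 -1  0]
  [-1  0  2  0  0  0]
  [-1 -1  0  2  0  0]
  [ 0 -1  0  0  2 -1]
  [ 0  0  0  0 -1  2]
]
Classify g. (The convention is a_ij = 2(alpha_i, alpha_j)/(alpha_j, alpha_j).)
The matrix has rank 6 with 2's on the diagonal. Reading the off-diagonal entries as Dynkin edges (a single edge where a_ij = a_ji = -1; a double or triple edge where a_ij * a_ji = 2 or 3), the diagram is a chain of 6 nodes with a double edge at one end; the terminal node there is the unique short simple root (B_6). One simple-root ordering that puts it in standard form is (alpha_6, alpha_5, alpha_2, alpha_4, alpha_1, alpha_3). So the algebra is type B_6, i.e. so(13).

B_6 (so(13))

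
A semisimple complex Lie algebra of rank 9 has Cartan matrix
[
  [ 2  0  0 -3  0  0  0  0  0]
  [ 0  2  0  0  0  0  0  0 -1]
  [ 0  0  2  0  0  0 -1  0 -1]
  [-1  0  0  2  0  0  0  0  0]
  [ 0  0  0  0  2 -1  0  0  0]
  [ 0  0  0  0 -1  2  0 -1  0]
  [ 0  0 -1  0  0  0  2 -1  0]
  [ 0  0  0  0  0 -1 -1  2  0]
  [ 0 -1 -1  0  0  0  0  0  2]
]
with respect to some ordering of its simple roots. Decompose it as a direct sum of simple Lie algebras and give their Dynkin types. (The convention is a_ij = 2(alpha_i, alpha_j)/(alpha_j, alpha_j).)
The diagram associated to this matrix has two connected components: the simple roots {alpha_2, alpha_3, alpha_5, alpha_6, alpha_7, alpha_8, alpha_9} form a chain of 7 nodes with single edges (A_7), and {alpha_1, alpha_4} form two nodes joined by a triple edge (G_2). A semisimple Lie algebra decomposes uniquely as the direct sum of simple ideals, one per connected component of its Dynkin diagram, so g ≅ A_7 ⊕ G_2 (dimension 63 + 14 = 77).

A_7 + G_2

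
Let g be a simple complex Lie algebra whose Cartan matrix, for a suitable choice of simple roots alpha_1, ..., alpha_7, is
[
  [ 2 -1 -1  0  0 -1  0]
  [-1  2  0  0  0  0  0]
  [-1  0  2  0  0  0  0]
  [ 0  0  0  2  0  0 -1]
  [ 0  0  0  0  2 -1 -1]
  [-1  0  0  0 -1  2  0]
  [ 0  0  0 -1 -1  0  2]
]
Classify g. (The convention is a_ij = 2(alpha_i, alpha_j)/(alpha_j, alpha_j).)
D7

The matrix has rank 7 with 2's on the diagonal. Reading the off-diagonal entries as Dynkin edges (a single edge where a_ij = a_ji = -1; a double or triple edge where a_ij * a_ji = 2 or 3), the diagram is a chain of 5 nodes with a fork of two nodes at one end (D_7). One simple-root ordering that puts it in standard form is (alpha_4, alpha_7, alpha_5, alpha_6, alpha_1, alpha_2, alpha_3). So the algebra is type D_7, i.e. so(14).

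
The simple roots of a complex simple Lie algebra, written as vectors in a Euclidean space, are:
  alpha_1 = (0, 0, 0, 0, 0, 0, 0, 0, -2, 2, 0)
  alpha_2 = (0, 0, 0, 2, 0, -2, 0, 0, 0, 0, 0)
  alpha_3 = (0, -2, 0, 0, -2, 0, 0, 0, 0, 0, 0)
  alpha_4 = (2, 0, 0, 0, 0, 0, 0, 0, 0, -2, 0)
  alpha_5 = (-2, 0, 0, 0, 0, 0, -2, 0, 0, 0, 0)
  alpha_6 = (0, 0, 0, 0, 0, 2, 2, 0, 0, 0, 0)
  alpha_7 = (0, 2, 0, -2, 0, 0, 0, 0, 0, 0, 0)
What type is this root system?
Compute the Cartan integers a_ij = 2(alpha_i, alpha_j)/(alpha_j, alpha_j); the resulting 7x7 Cartan matrix is
[[2, 0, 0, -1, 0, 0, 0], [0, 2, 0, 0, 0, -1, -1], [0, 0, 2, 0, 0, 0, -1], [-1, 0, 0, 2, -1, 0, 0], [0, 0, 0, -1, 2, -1, 0], [0, -1, 0, 0, -1, 2, 0], [0, -1, -1, 0, 0, 0, 2]].
All simple roots have the same length, so the diagram is simply laced. The associated Dynkin diagram is a chain of 7 nodes with single edges (A_7), so the type is A_7 (the algebra sl(8)).

A_7 (sl(8))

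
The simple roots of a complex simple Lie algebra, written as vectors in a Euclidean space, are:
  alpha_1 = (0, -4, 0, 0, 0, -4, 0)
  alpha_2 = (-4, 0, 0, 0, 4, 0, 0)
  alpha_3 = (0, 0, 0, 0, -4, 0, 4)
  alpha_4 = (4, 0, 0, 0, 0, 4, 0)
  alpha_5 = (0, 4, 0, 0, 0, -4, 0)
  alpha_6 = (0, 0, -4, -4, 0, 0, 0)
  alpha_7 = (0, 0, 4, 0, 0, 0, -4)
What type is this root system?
Compute the Cartan integers a_ij = 2(alpha_i, alpha_j)/(alpha_j, alpha_j); the resulting 7x7 Cartan matrix is
[[2, 0, 0, -1, 0, 0, 0], [0, 2, -1, -1, 0, 0, 0], [0, -1, 2, 0, 0, 0, -1], [-1, -1, 0, 2, -1, 0, 0], [0, 0, 0, -1, 2, 0, 0], [0, 0, 0, 0, 0, 2, -1], [0, 0, -1, 0, 0, -1, 2]].
All simple roots have the same length, so the diagram is simply laced. The associated Dynkin diagram is a chain of 5 nodes with a fork of two nodes at one end (D_7), so the type is D_7 (the algebra so(14)).

D_7 (so(14))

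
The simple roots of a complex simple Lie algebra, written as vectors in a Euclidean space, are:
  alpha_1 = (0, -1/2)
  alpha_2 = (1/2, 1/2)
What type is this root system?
Compute the Cartan integers a_ij = 2(alpha_i, alpha_j)/(alpha_j, alpha_j); the resulting 2x2 Cartan matrix is
[[2, -1], [-2, 2]].
The roots have two lengths (squared-length ratio 2:1); the short ones are alpha_{1}. The associated Dynkin diagram is a chain of 2 nodes with a double edge at one end; the terminal node there is the unique short simple root (B_2), so the type is B_2 (the algebra so(5)).

B_2 (so(5))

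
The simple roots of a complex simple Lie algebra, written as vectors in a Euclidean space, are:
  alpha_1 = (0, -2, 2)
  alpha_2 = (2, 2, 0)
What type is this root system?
A_2

Compute the Cartan integers a_ij = 2(alpha_i, alpha_j)/(alpha_j, alpha_j); the resulting 2x2 Cartan matrix is
[[2, -1], [-1, 2]].
All simple roots have the same length, so the diagram is simply laced. The associated Dynkin diagram is a chain of 2 nodes with single edges (A_2), so the type is A_2 (the algebra sl(3)).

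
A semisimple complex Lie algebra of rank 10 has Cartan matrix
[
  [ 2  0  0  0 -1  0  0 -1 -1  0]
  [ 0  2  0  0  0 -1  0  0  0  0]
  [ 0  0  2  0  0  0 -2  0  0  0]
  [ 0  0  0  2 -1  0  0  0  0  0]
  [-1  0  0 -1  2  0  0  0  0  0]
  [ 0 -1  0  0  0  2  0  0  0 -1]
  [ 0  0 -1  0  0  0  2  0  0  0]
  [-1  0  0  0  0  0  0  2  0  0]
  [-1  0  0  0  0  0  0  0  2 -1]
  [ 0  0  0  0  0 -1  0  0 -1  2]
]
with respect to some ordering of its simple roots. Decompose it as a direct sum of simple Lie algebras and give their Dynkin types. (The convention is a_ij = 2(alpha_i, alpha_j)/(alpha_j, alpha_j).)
The diagram associated to this matrix has two connected components: the simple roots {alpha_3, alpha_7} form a chain of 2 nodes with a double edge at one end; the terminal node there is the unique short simple root (B_2), and {alpha_1, alpha_2, alpha_4, alpha_5, alpha_6, alpha_8, alpha_9, alpha_10} form a chain of 7 nodes with one extra node attached to the third node from one end (E_8). A semisimple Lie algebra decomposes uniquely as the direct sum of simple ideals, one per connected component of its Dynkin diagram, so g ≅ B_2 ⊕ E_8 (dimension 10 + 248 = 258).

B2 ⊕ E8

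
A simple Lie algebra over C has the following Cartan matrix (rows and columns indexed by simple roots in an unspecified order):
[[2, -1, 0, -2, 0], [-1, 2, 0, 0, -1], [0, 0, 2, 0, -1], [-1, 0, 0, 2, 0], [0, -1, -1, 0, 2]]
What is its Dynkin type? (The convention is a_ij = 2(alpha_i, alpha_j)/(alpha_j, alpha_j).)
B5

The matrix has rank 5 with 2's on the diagonal. Reading the off-diagonal entries as Dynkin edges (a single edge where a_ij = a_ji = -1; a double or triple edge where a_ij * a_ji = 2 or 3), the diagram is a chain of 5 nodes with a double edge at one end; the terminal node there is the unique short simple root (B_5). One simple-root ordering that puts it in standard form is (alpha_3, alpha_5, alpha_2, alpha_1, alpha_4). So the algebra is type B_5, i.e. so(11).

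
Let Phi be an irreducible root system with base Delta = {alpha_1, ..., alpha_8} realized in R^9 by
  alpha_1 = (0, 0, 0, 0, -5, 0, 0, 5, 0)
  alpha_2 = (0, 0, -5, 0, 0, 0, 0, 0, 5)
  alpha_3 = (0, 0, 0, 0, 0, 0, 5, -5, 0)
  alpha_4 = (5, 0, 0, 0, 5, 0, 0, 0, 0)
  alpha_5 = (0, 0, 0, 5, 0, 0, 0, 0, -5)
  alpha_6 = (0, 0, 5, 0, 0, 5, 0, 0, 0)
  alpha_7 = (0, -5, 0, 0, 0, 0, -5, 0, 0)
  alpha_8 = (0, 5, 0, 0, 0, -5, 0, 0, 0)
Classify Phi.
Compute the Cartan integers a_ij = 2(alpha_i, alpha_j)/(alpha_j, alpha_j); the resulting 8x8 Cartan matrix is
[[2, 0, -1, -1, 0, 0, 0, 0], [0, 2, 0, 0, -1, -1, 0, 0], [-1, 0, 2, 0, 0, 0, -1, 0], [-1, 0, 0, 2, 0, 0, 0, 0], [0, -1, 0, 0, 2, 0, 0, 0], [0, -1, 0, 0, 0, 2, 0, -1], [0, 0, -1, 0, 0, 0, 2, -1], [0, 0, 0, 0, 0, -1, -1, 2]].
All simple roots have the same length, so the diagram is simply laced. The associated Dynkin diagram is a chain of 8 nodes with single edges (A_8), so the type is A_8 (the algebra sl(9)).

A_8 (sl(9))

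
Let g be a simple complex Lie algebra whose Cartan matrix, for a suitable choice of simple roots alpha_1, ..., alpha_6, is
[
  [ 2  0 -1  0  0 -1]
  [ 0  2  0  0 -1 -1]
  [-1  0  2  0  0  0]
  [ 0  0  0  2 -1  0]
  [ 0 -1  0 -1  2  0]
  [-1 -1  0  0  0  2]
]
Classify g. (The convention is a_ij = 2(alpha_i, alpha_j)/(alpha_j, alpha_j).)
A_6 (sl(7))

The matrix has rank 6 with 2's on the diagonal. Reading the off-diagonal entries as Dynkin edges (a single edge where a_ij = a_ji = -1; a double or triple edge where a_ij * a_ji = 2 or 3), the diagram is a chain of 6 nodes with single edges (A_6). One simple-root ordering that puts it in standard form is (alpha_3, alpha_1, alpha_6, alpha_2, alpha_5, alpha_4). So the algebra is type A_6, i.e. sl(7).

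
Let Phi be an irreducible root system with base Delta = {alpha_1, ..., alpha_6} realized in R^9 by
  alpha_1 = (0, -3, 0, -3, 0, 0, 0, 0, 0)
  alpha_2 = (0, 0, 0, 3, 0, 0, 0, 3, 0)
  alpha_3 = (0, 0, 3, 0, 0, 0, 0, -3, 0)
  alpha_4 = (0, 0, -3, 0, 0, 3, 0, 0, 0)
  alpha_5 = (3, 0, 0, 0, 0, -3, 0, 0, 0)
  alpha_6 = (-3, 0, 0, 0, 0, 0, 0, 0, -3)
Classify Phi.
type A_6

Compute the Cartan integers a_ij = 2(alpha_i, alpha_j)/(alpha_j, alpha_j); the resulting 6x6 Cartan matrix is
[[2, -1, 0, 0, 0, 0], [-1, 2, -1, 0, 0, 0], [0, -1, 2, -1, 0, 0], [0, 0, -1, 2, -1, 0], [0, 0, 0, -1, 2, -1], [0, 0, 0, 0, -1, 2]].
All simple roots have the same length, so the diagram is simply laced. The associated Dynkin diagram is a chain of 6 nodes with single edges (A_6), so the type is A_6 (the algebra sl(7)).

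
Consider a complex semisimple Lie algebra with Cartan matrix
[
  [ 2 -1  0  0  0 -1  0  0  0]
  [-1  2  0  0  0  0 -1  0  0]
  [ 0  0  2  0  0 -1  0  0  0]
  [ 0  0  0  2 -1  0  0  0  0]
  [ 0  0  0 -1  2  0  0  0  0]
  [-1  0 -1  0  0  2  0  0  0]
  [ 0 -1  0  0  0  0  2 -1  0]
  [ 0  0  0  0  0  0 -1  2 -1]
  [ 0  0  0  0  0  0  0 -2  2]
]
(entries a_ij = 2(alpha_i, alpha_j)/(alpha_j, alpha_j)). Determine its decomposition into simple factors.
The diagram associated to this matrix has two connected components: the simple roots {alpha_4, alpha_5} form a chain of 2 nodes with single edges (A_2), and {alpha_1, alpha_2, alpha_3, alpha_6, alpha_7, alpha_8, alpha_9} form a chain of 7 nodes with a double edge at one end; the terminal node there is the unique long simple root (C_7). A semisimple Lie algebra decomposes uniquely as the direct sum of simple ideals, one per connected component of its Dynkin diagram, so g ≅ A_2 ⊕ C_7 (dimension 8 + 105 = 113).

A2 ⊕ C7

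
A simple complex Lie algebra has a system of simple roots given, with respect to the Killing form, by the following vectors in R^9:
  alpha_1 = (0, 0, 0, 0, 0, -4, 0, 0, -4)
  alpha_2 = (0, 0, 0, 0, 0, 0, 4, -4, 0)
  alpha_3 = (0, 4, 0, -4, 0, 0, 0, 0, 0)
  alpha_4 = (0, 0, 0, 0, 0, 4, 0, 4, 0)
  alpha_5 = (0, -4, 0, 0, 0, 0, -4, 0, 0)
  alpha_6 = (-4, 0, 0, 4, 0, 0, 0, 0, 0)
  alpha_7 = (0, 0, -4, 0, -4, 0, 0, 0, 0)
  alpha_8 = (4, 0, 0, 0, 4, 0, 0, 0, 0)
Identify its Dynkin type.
Compute the Cartan integers a_ij = 2(alpha_i, alpha_j)/(alpha_j, alpha_j); the resulting 8x8 Cartan matrix is
[[2, 0, 0, -1, 0, 0, 0, 0], [0, 2, 0, -1, -1, 0, 0, 0], [0, 0, 2, 0, -1, -1, 0, 0], [-1, -1, 0, 2, 0, 0, 0, 0], [0, -1, -1, 0, 2, 0, 0, 0], [0, 0, -1, 0, 0, 2, 0, -1], [0, 0, 0, 0, 0, 0, 2, -1], [0, 0, 0, 0, 0, -1, -1, 2]].
All simple roots have the same length, so the diagram is simply laced. The associated Dynkin diagram is a chain of 8 nodes with single edges (A_8), so the type is A_8 (the algebra sl(9)).

type A_8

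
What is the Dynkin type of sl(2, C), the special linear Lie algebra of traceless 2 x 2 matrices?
This is sl(2), which has dimension 2^2 - 1 = 3 and rank 2 - 1 = 1 (a Cartan subalgebra is the diagonal traceless matrices). In the classification of classical Lie algebras, the special linear algebra sl(n+1) has type A_n; here n = 1, so the Dynkin diagram is a chain of 1 nodes with single edges (A_1). Hence the type is A_1.

type A_1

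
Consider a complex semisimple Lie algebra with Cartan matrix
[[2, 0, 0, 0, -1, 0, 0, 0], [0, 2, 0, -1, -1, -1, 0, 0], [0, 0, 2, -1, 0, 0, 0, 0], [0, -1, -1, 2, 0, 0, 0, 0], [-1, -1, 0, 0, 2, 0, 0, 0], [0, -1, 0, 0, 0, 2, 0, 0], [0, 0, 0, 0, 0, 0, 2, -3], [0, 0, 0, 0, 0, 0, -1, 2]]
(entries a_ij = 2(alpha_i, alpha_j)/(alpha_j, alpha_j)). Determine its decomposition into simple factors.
E_6 ⊕ G_2

The diagram associated to this matrix has two connected components: the simple roots {alpha_1, alpha_2, alpha_3, alpha_4, alpha_5, alpha_6} form a chain of 5 nodes with one extra node attached to the third node from one end (E_6), and {alpha_7, alpha_8} form two nodes joined by a triple edge (G_2). A semisimple Lie algebra decomposes uniquely as the direct sum of simple ideals, one per connected component of its Dynkin diagram, so g ≅ E_6 ⊕ G_2 (dimension 78 + 14 = 92).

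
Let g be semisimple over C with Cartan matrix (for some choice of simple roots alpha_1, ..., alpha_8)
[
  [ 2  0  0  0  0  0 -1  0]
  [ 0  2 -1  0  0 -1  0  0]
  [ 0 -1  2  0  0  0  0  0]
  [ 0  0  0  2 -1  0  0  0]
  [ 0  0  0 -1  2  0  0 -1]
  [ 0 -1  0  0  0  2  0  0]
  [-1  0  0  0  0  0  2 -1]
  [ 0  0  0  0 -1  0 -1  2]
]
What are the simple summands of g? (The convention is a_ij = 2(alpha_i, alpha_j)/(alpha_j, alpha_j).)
A_3 (sl(4)) ⊕ A_5 (sl(6))

The diagram associated to this matrix has two connected components: the simple roots {alpha_2, alpha_3, alpha_6} form a chain of 3 nodes with single edges (A_3), and {alpha_1, alpha_4, alpha_5, alpha_7, alpha_8} form a chain of 5 nodes with single edges (A_5). A semisimple Lie algebra decomposes uniquely as the direct sum of simple ideals, one per connected component of its Dynkin diagram, so g ≅ A_3 ⊕ A_5 (dimension 15 + 35 = 50).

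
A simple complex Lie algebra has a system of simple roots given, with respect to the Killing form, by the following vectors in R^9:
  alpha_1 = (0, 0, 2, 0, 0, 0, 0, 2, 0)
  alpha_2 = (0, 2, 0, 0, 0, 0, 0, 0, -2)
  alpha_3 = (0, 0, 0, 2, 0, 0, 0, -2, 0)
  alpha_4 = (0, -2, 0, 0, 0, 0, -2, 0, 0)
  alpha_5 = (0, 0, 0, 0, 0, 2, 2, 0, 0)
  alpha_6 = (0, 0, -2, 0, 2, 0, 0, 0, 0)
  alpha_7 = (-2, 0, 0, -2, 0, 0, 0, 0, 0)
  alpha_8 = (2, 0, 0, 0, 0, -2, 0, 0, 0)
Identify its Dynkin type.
type A_8

Compute the Cartan integers a_ij = 2(alpha_i, alpha_j)/(alpha_j, alpha_j); the resulting 8x8 Cartan matrix is
[[2, 0, -1, 0, 0, -1, 0, 0], [0, 2, 0, -1, 0, 0, 0, 0], [-1, 0, 2, 0, 0, 0, -1, 0], [0, -1, 0, 2, -1, 0, 0, 0], [0, 0, 0, -1, 2, 0, 0, -1], [-1, 0, 0, 0, 0, 2, 0, 0], [0, 0, -1, 0, 0, 0, 2, -1], [0, 0, 0, 0, -1, 0, -1, 2]].
All simple roots have the same length, so the diagram is simply laced. The associated Dynkin diagram is a chain of 8 nodes with single edges (A_8), so the type is A_8 (the algebra sl(9)).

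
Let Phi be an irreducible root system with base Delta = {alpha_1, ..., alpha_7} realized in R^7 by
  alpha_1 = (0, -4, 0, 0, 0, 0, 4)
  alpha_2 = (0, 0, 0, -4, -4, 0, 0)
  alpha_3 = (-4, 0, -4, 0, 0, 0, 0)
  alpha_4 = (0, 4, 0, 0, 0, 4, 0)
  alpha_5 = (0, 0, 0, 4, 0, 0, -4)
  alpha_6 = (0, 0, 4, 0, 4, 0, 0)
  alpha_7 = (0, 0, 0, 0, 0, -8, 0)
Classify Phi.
Compute the Cartan integers a_ij = 2(alpha_i, alpha_j)/(alpha_j, alpha_j); the resulting 7x7 Cartan matrix is
[[2, 0, 0, -1, -1, 0, 0], [0, 2, 0, 0, -1, -1, 0], [0, 0, 2, 0, 0, -1, 0], [-1, 0, 0, 2, 0, 0, -1], [-1, -1, 0, 0, 2, 0, 0], [0, -1, -1, 0, 0, 2, 0], [0, 0, 0, -2, 0, 0, 2]].
The roots have two lengths (squared-length ratio 2:1); the short ones are alpha_{1,2,3,4,5,6}. The associated Dynkin diagram is a chain of 7 nodes with a double edge at one end; the terminal node there is the unique long simple root (C_7), so the type is C_7 (the algebra sp(14)).

C_7 (sp(14))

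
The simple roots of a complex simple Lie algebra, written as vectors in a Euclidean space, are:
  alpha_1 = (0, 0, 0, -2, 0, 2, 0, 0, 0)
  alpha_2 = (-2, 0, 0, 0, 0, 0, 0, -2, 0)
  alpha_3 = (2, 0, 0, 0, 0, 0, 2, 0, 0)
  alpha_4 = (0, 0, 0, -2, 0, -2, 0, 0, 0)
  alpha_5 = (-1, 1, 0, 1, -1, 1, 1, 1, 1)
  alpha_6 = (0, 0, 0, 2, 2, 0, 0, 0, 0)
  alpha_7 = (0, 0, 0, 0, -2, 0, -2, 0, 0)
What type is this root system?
Compute the Cartan integers a_ij = 2(alpha_i, alpha_j)/(alpha_j, alpha_j); the resulting 7x7 Cartan matrix is
[[2, 0, 0, 0, 0, -1, 0], [0, 2, -1, 0, 0, 0, 0], [0, -1, 2, 0, 0, 0, -1], [0, 0, 0, 2, -1, -1, 0], [0, 0, 0, -1, 2, 0, 0], [-1, 0, 0, -1, 0, 2, -1], [0, 0, -1, 0, 0, -1, 2]].
All simple roots have the same length, so the diagram is simply laced. The associated Dynkin diagram is a chain of 6 nodes with one extra node attached to the third node from one end (E_7), so the type is E_7.

type E_7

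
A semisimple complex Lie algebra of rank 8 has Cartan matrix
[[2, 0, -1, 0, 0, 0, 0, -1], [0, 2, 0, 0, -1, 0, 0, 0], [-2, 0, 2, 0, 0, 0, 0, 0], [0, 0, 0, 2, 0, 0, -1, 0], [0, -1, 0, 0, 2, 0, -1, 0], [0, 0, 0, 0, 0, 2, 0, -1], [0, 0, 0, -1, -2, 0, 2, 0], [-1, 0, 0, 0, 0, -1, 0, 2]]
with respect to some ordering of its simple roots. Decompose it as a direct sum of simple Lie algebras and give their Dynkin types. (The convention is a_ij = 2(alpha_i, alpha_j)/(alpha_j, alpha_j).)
The diagram associated to this matrix has two connected components: the simple roots {alpha_1, alpha_3, alpha_6, alpha_8} form a chain of 4 nodes with a double edge at one end; the terminal node there is the unique long simple root (C_4), and {alpha_2, alpha_4, alpha_5, alpha_7} form a chain of 4 nodes with a double edge between the middle two (F_4). A semisimple Lie algebra decomposes uniquely as the direct sum of simple ideals, one per connected component of its Dynkin diagram, so g ≅ C_4 ⊕ F_4 (dimension 36 + 52 = 88).

C_4 (sp(8)) + F_4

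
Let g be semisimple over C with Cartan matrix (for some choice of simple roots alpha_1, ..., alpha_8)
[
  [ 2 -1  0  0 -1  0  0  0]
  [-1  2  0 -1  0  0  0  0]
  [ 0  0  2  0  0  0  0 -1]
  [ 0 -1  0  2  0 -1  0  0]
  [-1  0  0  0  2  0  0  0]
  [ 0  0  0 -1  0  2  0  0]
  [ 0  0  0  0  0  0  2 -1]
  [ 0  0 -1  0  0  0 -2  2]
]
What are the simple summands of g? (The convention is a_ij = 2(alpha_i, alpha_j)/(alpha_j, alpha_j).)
The diagram associated to this matrix has two connected components: the simple roots {alpha_1, alpha_2, alpha_4, alpha_5, alpha_6} form a chain of 5 nodes with single edges (A_5), and {alpha_3, alpha_7, alpha_8} form a chain of 3 nodes with a double edge at one end; the terminal node there is the unique short simple root (B_3). A semisimple Lie algebra decomposes uniquely as the direct sum of simple ideals, one per connected component of its Dynkin diagram, so g ≅ A_5 ⊕ B_3 (dimension 35 + 21 = 56).

A_5 (sl(6)) + B_3 (so(7))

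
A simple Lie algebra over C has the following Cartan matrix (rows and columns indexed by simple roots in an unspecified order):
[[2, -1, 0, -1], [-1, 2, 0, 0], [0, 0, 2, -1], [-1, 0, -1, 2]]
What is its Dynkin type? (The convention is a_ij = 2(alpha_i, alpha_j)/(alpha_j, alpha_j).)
A_4 (sl(5))

The matrix has rank 4 with 2's on the diagonal. Reading the off-diagonal entries as Dynkin edges (a single edge where a_ij = a_ji = -1; a double or triple edge where a_ij * a_ji = 2 or 3), the diagram is a chain of 4 nodes with single edges (A_4). One simple-root ordering that puts it in standard form is (alpha_2, alpha_1, alpha_4, alpha_3). So the algebra is type A_4, i.e. sl(5).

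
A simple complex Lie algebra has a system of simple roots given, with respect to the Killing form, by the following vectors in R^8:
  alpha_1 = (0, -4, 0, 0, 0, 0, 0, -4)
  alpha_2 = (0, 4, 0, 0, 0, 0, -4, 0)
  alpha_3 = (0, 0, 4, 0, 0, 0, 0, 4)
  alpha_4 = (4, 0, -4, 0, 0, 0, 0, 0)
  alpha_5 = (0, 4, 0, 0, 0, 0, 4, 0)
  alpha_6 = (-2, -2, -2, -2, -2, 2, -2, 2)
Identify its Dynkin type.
E_6

Compute the Cartan integers a_ij = 2(alpha_i, alpha_j)/(alpha_j, alpha_j); the resulting 6x6 Cartan matrix is
[[2, -1, -1, 0, -1, 0], [-1, 2, 0, 0, 0, 0], [-1, 0, 2, -1, 0, 0], [0, 0, -1, 2, 0, 0], [-1, 0, 0, 0, 2, -1], [0, 0, 0, 0, -1, 2]].
All simple roots have the same length, so the diagram is simply laced. The associated Dynkin diagram is a chain of 5 nodes with one extra node attached to the third node from one end (E_6), so the type is E_6.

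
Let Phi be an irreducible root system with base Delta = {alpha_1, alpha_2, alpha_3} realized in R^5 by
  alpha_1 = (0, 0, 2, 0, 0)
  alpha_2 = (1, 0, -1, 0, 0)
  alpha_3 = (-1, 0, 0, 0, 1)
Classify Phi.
Compute the Cartan integers a_ij = 2(alpha_i, alpha_j)/(alpha_j, alpha_j); the resulting 3x3 Cartan matrix is
[[2, -2, 0], [-1, 2, -1], [0, -1, 2]].
The roots have two lengths (squared-length ratio 2:1); the short ones are alpha_{2,3}. The associated Dynkin diagram is a chain of 3 nodes with a double edge at one end; the terminal node there is the unique long simple root (C_3), so the type is C_3 (the algebra sp(6)).

C3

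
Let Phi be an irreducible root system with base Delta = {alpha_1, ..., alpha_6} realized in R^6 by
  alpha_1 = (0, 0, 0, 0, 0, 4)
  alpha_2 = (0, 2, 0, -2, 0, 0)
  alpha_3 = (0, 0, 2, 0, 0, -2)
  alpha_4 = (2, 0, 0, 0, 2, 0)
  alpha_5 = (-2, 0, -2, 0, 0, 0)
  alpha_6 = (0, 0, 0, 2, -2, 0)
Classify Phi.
Compute the Cartan integers a_ij = 2(alpha_i, alpha_j)/(alpha_j, alpha_j); the resulting 6x6 Cartan matrix is
[[2, 0, -2, 0, 0, 0], [0, 2, 0, 0, 0, -1], [-1, 0, 2, 0, -1, 0], [0, 0, 0, 2, -1, -1], [0, 0, -1, -1, 2, 0], [0, -1, 0, -1, 0, 2]].
The roots have two lengths (squared-length ratio 2:1); the short ones are alpha_{2,3,4,5,6}. The associated Dynkin diagram is a chain of 6 nodes with a double edge at one end; the terminal node there is the unique long simple root (C_6), so the type is C_6 (the algebra sp(12)).

C_6 (sp(12))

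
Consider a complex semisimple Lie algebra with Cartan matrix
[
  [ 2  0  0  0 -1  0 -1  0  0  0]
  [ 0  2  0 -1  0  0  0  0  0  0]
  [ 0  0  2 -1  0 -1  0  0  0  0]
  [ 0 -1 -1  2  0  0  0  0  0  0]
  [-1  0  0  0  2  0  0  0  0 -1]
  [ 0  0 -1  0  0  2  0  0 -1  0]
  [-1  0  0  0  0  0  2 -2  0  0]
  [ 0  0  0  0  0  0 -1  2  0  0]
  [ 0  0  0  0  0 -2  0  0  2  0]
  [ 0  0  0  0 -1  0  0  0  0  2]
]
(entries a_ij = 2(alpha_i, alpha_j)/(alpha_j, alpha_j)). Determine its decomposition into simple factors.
B_5 (so(11)) ⊕ C_5 (sp(10))

The diagram associated to this matrix has two connected components: the simple roots {alpha_1, alpha_5, alpha_7, alpha_8, alpha_10} form a chain of 5 nodes with a double edge at one end; the terminal node there is the unique short simple root (B_5), and {alpha_2, alpha_3, alpha_4, alpha_6, alpha_9} form a chain of 5 nodes with a double edge at one end; the terminal node there is the unique long simple root (C_5). A semisimple Lie algebra decomposes uniquely as the direct sum of simple ideals, one per connected component of its Dynkin diagram, so g ≅ B_5 ⊕ C_5 (dimension 55 + 55 = 110).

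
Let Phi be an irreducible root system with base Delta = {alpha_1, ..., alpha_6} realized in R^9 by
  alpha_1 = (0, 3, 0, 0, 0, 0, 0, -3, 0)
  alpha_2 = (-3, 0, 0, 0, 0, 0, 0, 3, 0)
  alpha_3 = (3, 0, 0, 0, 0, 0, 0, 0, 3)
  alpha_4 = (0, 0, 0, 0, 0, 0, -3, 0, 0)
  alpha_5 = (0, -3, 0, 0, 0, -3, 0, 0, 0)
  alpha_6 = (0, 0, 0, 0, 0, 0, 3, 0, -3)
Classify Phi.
Compute the Cartan integers a_ij = 2(alpha_i, alpha_j)/(alpha_j, alpha_j); the resulting 6x6 Cartan matrix is
[[2, -1, 0, 0, -1, 0], [-1, 2, -1, 0, 0, 0], [0, -1, 2, 0, 0, -1], [0, 0, 0, 2, 0, -1], [-1, 0, 0, 0, 2, 0], [0, 0, -1, -2, 0, 2]].
The roots have two lengths (squared-length ratio 2:1); the short ones are alpha_{4}. The associated Dynkin diagram is a chain of 6 nodes with a double edge at one end; the terminal node there is the unique short simple root (B_6), so the type is B_6 (the algebra so(13)).

type B_6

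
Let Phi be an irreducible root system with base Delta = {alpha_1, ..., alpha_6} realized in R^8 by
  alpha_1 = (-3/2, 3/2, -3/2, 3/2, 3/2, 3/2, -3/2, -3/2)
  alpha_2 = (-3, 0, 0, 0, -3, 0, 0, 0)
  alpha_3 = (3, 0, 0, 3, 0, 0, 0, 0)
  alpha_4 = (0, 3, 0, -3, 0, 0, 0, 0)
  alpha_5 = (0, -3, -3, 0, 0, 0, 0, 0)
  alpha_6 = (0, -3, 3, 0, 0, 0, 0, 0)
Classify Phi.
E6

Compute the Cartan integers a_ij = 2(alpha_i, alpha_j)/(alpha_j, alpha_j); the resulting 6x6 Cartan matrix is
[[2, 0, 0, 0, 0, -1], [0, 2, -1, 0, 0, 0], [0, -1, 2, -1, 0, 0], [0, 0, -1, 2, -1, -1], [0, 0, 0, -1, 2, 0], [-1, 0, 0, -1, 0, 2]].
All simple roots have the same length, so the diagram is simply laced. The associated Dynkin diagram is a chain of 5 nodes with one extra node attached to the third node from one end (E_6), so the type is E_6.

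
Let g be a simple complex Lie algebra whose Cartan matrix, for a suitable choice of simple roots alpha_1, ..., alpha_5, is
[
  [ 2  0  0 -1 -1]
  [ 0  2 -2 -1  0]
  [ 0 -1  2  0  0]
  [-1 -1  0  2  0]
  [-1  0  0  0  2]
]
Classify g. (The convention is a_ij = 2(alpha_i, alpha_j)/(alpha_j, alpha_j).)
The matrix has rank 5 with 2's on the diagonal. Reading the off-diagonal entries as Dynkin edges (a single edge where a_ij = a_ji = -1; a double or triple edge where a_ij * a_ji = 2 or 3), the diagram is a chain of 5 nodes with a double edge at one end; the terminal node there is the unique short simple root (B_5). One simple-root ordering that puts it in standard form is (alpha_5, alpha_1, alpha_4, alpha_2, alpha_3). So the algebra is type B_5, i.e. so(11).

B_5 (so(11))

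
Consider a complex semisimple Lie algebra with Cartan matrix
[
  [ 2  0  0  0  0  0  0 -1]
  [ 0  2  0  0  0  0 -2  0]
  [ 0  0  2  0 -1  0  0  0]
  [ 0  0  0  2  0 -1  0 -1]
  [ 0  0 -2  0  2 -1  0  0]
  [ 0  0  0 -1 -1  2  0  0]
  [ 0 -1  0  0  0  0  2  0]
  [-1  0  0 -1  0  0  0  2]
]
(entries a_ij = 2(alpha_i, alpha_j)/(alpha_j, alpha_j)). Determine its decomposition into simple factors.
B_2 (so(5)) ⊕ B_6 (so(13))

The diagram associated to this matrix has two connected components: the simple roots {alpha_2, alpha_7} form a chain of 2 nodes with a double edge at one end; the terminal node there is the unique short simple root (B_2), and {alpha_1, alpha_3, alpha_4, alpha_5, alpha_6, alpha_8} form a chain of 6 nodes with a double edge at one end; the terminal node there is the unique short simple root (B_6). A semisimple Lie algebra decomposes uniquely as the direct sum of simple ideals, one per connected component of its Dynkin diagram, so g ≅ B_2 ⊕ B_6 (dimension 10 + 78 = 88).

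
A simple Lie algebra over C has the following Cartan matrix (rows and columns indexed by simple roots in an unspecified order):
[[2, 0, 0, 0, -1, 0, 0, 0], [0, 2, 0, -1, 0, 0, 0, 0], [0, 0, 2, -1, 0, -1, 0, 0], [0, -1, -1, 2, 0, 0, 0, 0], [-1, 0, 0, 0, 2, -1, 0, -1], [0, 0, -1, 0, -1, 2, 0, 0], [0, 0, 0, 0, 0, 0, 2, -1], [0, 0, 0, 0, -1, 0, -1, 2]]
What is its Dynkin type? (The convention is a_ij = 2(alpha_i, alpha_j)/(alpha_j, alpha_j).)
The matrix has rank 8 with 2's on the diagonal. Reading the off-diagonal entries as Dynkin edges (a single edge where a_ij = a_ji = -1; a double or triple edge where a_ij * a_ji = 2 or 3), the diagram is a chain of 7 nodes with one extra node attached to the third node from one end (E_8). One simple-root ordering that puts it in standard form is (alpha_7, alpha_1, alpha_8, alpha_5, alpha_6, alpha_3, alpha_4, alpha_2). So the algebra is type E_8.

E8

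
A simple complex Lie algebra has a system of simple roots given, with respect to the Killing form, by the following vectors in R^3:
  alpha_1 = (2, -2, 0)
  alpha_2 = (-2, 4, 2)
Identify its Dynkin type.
G_2

Compute the Cartan integers a_ij = 2(alpha_i, alpha_j)/(alpha_j, alpha_j); the resulting 2x2 Cartan matrix is
[[2, -1], [-3, 2]].
The roots have two lengths (squared-length ratio 3:1); the short ones are alpha_{1}. The associated Dynkin diagram is two nodes joined by a triple edge (G_2), so the type is G_2.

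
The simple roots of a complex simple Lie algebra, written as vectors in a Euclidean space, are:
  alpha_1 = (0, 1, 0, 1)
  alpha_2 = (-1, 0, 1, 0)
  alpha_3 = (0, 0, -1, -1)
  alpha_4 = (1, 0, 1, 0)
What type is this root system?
Compute the Cartan integers a_ij = 2(alpha_i, alpha_j)/(alpha_j, alpha_j); the resulting 4x4 Cartan matrix is
[[2, 0, -1, 0], [0, 2, -1, 0], [-1, -1, 2, -1], [0, 0, -1, 2]].
All simple roots have the same length, so the diagram is simply laced. The associated Dynkin diagram is a chain of 2 nodes with a fork of two nodes at one end (D_4), so the type is D_4 (the algebra so(8)).

D4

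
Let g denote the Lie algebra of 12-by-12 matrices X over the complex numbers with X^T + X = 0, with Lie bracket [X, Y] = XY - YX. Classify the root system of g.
D_6 (so(12))

This is so(12) with 12 even, which has dimension 12(12-1)/2 = 66 and rank 12/2 = 6. In the classification of classical Lie algebras, the orthogonal algebra so(2n) in an even number of variables has type D_n; here n = 6, so the Dynkin diagram is a chain of 4 nodes with a fork of two nodes at one end (D_6). Hence the type is D_6.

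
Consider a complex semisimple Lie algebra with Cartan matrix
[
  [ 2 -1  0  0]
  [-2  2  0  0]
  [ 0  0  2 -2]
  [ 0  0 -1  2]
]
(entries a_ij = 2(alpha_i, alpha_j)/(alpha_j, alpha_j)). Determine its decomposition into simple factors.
The diagram associated to this matrix has two connected components: the simple roots {alpha_3, alpha_4} form a chain of 2 nodes with a double edge at one end; the terminal node there is the unique short simple root (B_2), and {alpha_1, alpha_2} form a chain of 2 nodes with a double edge at one end; the terminal node there is the unique short simple root (B_2). A semisimple Lie algebra decomposes uniquely as the direct sum of simple ideals, one per connected component of its Dynkin diagram, so g ≅ B_2 ⊕ B_2 (dimension 10 + 10 = 20).

B2 ⊕ B2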